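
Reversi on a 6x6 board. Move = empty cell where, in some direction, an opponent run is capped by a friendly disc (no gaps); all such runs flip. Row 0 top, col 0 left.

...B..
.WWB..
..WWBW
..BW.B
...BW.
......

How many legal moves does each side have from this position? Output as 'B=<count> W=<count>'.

Answer: B=10 W=8

Derivation:
-- B to move --
(0,0): no bracket -> illegal
(0,1): no bracket -> illegal
(0,2): flips 2 -> legal
(1,0): flips 2 -> legal
(1,4): flips 1 -> legal
(1,5): flips 1 -> legal
(2,0): no bracket -> illegal
(2,1): flips 3 -> legal
(3,1): flips 1 -> legal
(3,4): flips 1 -> legal
(4,2): flips 1 -> legal
(4,5): flips 1 -> legal
(5,3): flips 1 -> legal
(5,4): no bracket -> illegal
(5,5): no bracket -> illegal
B mobility = 10
-- W to move --
(0,2): no bracket -> illegal
(0,4): flips 1 -> legal
(1,4): flips 1 -> legal
(1,5): flips 1 -> legal
(2,1): no bracket -> illegal
(3,1): flips 1 -> legal
(3,4): no bracket -> illegal
(4,1): flips 1 -> legal
(4,2): flips 2 -> legal
(4,5): flips 1 -> legal
(5,2): no bracket -> illegal
(5,3): flips 1 -> legal
(5,4): no bracket -> illegal
W mobility = 8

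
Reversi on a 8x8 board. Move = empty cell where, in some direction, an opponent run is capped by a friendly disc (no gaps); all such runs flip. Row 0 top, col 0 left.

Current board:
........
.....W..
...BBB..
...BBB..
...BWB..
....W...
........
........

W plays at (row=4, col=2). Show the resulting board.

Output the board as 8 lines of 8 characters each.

Answer: ........
.....W..
...BWB..
...WBB..
..WWWB..
....W...
........
........

Derivation:
Place W at (4,2); scan 8 dirs for brackets.
Dir NW: first cell '.' (not opp) -> no flip
Dir N: first cell '.' (not opp) -> no flip
Dir NE: opp run (3,3) (2,4) capped by W -> flip
Dir W: first cell '.' (not opp) -> no flip
Dir E: opp run (4,3) capped by W -> flip
Dir SW: first cell '.' (not opp) -> no flip
Dir S: first cell '.' (not opp) -> no flip
Dir SE: first cell '.' (not opp) -> no flip
All flips: (2,4) (3,3) (4,3)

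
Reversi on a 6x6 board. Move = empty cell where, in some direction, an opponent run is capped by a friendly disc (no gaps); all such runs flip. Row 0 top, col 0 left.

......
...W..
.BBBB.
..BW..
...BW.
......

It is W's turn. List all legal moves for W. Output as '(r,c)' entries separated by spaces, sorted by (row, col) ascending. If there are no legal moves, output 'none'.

Answer: (1,1) (1,5) (3,1) (3,5) (4,2) (5,3)

Derivation:
(1,0): no bracket -> illegal
(1,1): flips 1 -> legal
(1,2): no bracket -> illegal
(1,4): no bracket -> illegal
(1,5): flips 1 -> legal
(2,0): no bracket -> illegal
(2,5): no bracket -> illegal
(3,0): no bracket -> illegal
(3,1): flips 2 -> legal
(3,4): no bracket -> illegal
(3,5): flips 1 -> legal
(4,1): no bracket -> illegal
(4,2): flips 1 -> legal
(5,2): no bracket -> illegal
(5,3): flips 1 -> legal
(5,4): no bracket -> illegal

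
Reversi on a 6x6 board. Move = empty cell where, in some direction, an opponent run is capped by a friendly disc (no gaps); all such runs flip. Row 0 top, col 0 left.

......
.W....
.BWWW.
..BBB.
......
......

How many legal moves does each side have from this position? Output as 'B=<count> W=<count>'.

-- B to move --
(0,0): flips 2 -> legal
(0,1): flips 1 -> legal
(0,2): no bracket -> illegal
(1,0): no bracket -> illegal
(1,2): flips 2 -> legal
(1,3): flips 1 -> legal
(1,4): flips 2 -> legal
(1,5): flips 1 -> legal
(2,0): no bracket -> illegal
(2,5): flips 3 -> legal
(3,1): no bracket -> illegal
(3,5): no bracket -> illegal
B mobility = 7
-- W to move --
(1,0): no bracket -> illegal
(1,2): no bracket -> illegal
(2,0): flips 1 -> legal
(2,5): no bracket -> illegal
(3,0): no bracket -> illegal
(3,1): flips 1 -> legal
(3,5): no bracket -> illegal
(4,1): flips 1 -> legal
(4,2): flips 2 -> legal
(4,3): flips 1 -> legal
(4,4): flips 2 -> legal
(4,5): flips 1 -> legal
W mobility = 7

Answer: B=7 W=7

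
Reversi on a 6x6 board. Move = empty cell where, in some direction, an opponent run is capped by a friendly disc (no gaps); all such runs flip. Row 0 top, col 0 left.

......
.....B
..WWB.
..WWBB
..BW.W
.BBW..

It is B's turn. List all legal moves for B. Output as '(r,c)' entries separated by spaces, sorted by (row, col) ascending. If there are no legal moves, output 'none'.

(1,1): no bracket -> illegal
(1,2): flips 3 -> legal
(1,3): no bracket -> illegal
(1,4): no bracket -> illegal
(2,1): flips 2 -> legal
(3,1): flips 2 -> legal
(4,1): no bracket -> illegal
(4,4): flips 1 -> legal
(5,4): flips 1 -> legal
(5,5): flips 1 -> legal

Answer: (1,2) (2,1) (3,1) (4,4) (5,4) (5,5)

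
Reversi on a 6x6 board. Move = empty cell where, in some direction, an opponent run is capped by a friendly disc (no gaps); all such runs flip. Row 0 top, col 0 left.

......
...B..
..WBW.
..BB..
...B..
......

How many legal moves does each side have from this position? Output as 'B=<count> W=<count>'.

-- B to move --
(1,1): flips 1 -> legal
(1,2): flips 1 -> legal
(1,4): no bracket -> illegal
(1,5): flips 1 -> legal
(2,1): flips 1 -> legal
(2,5): flips 1 -> legal
(3,1): flips 1 -> legal
(3,4): no bracket -> illegal
(3,5): flips 1 -> legal
B mobility = 7
-- W to move --
(0,2): flips 1 -> legal
(0,3): no bracket -> illegal
(0,4): flips 1 -> legal
(1,2): no bracket -> illegal
(1,4): no bracket -> illegal
(2,1): no bracket -> illegal
(3,1): no bracket -> illegal
(3,4): no bracket -> illegal
(4,1): no bracket -> illegal
(4,2): flips 2 -> legal
(4,4): flips 1 -> legal
(5,2): no bracket -> illegal
(5,3): no bracket -> illegal
(5,4): no bracket -> illegal
W mobility = 4

Answer: B=7 W=4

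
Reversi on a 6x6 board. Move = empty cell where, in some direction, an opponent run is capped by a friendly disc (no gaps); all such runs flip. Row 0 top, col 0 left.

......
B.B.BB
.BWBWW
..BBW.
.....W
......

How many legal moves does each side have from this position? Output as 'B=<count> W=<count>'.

Answer: B=3 W=9

Derivation:
-- B to move --
(1,1): flips 1 -> legal
(1,3): no bracket -> illegal
(3,1): no bracket -> illegal
(3,5): flips 2 -> legal
(4,3): no bracket -> illegal
(4,4): flips 2 -> legal
(5,4): no bracket -> illegal
(5,5): no bracket -> illegal
B mobility = 3
-- W to move --
(0,0): no bracket -> illegal
(0,1): flips 2 -> legal
(0,2): flips 1 -> legal
(0,3): flips 1 -> legal
(0,4): flips 1 -> legal
(0,5): flips 1 -> legal
(1,1): no bracket -> illegal
(1,3): no bracket -> illegal
(2,0): flips 1 -> legal
(3,0): no bracket -> illegal
(3,1): flips 2 -> legal
(4,1): no bracket -> illegal
(4,2): flips 2 -> legal
(4,3): no bracket -> illegal
(4,4): flips 1 -> legal
W mobility = 9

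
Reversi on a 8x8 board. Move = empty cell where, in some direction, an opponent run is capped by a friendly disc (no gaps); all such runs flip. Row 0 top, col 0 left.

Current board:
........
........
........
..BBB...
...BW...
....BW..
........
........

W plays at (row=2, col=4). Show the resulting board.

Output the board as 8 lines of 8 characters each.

Place W at (2,4); scan 8 dirs for brackets.
Dir NW: first cell '.' (not opp) -> no flip
Dir N: first cell '.' (not opp) -> no flip
Dir NE: first cell '.' (not opp) -> no flip
Dir W: first cell '.' (not opp) -> no flip
Dir E: first cell '.' (not opp) -> no flip
Dir SW: opp run (3,3), next='.' -> no flip
Dir S: opp run (3,4) capped by W -> flip
Dir SE: first cell '.' (not opp) -> no flip
All flips: (3,4)

Answer: ........
........
....W...
..BBW...
...BW...
....BW..
........
........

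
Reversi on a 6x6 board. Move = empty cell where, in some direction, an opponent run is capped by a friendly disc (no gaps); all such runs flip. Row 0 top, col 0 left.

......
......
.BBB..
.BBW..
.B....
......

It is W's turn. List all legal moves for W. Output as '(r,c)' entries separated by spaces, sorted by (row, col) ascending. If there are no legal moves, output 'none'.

Answer: (1,1) (1,3) (3,0)

Derivation:
(1,0): no bracket -> illegal
(1,1): flips 1 -> legal
(1,2): no bracket -> illegal
(1,3): flips 1 -> legal
(1,4): no bracket -> illegal
(2,0): no bracket -> illegal
(2,4): no bracket -> illegal
(3,0): flips 2 -> legal
(3,4): no bracket -> illegal
(4,0): no bracket -> illegal
(4,2): no bracket -> illegal
(4,3): no bracket -> illegal
(5,0): no bracket -> illegal
(5,1): no bracket -> illegal
(5,2): no bracket -> illegal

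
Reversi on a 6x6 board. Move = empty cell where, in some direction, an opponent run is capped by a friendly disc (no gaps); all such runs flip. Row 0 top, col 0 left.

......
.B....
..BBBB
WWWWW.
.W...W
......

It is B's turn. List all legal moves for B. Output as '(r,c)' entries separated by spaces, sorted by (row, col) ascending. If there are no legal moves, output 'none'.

(2,0): no bracket -> illegal
(2,1): no bracket -> illegal
(3,5): no bracket -> illegal
(4,0): flips 1 -> legal
(4,2): flips 2 -> legal
(4,3): flips 2 -> legal
(4,4): flips 2 -> legal
(5,0): flips 2 -> legal
(5,1): no bracket -> illegal
(5,2): no bracket -> illegal
(5,4): no bracket -> illegal
(5,5): no bracket -> illegal

Answer: (4,0) (4,2) (4,3) (4,4) (5,0)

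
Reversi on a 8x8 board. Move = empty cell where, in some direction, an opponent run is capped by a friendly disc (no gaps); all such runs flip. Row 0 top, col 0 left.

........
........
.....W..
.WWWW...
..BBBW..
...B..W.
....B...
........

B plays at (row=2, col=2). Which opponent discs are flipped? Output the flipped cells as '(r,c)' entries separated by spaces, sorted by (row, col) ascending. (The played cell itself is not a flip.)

Answer: (3,2) (3,3)

Derivation:
Dir NW: first cell '.' (not opp) -> no flip
Dir N: first cell '.' (not opp) -> no flip
Dir NE: first cell '.' (not opp) -> no flip
Dir W: first cell '.' (not opp) -> no flip
Dir E: first cell '.' (not opp) -> no flip
Dir SW: opp run (3,1), next='.' -> no flip
Dir S: opp run (3,2) capped by B -> flip
Dir SE: opp run (3,3) capped by B -> flip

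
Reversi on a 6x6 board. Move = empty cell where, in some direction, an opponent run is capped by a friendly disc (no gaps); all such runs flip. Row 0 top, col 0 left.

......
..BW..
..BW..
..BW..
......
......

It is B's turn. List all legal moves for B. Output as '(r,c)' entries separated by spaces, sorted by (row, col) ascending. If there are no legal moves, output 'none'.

(0,2): no bracket -> illegal
(0,3): no bracket -> illegal
(0,4): flips 1 -> legal
(1,4): flips 2 -> legal
(2,4): flips 1 -> legal
(3,4): flips 2 -> legal
(4,2): no bracket -> illegal
(4,3): no bracket -> illegal
(4,4): flips 1 -> legal

Answer: (0,4) (1,4) (2,4) (3,4) (4,4)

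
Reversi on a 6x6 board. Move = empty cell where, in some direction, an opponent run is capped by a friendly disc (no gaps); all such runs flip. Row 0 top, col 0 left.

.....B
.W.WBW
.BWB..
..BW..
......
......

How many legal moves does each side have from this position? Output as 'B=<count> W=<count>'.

Answer: B=6 W=4

Derivation:
-- B to move --
(0,0): no bracket -> illegal
(0,1): flips 1 -> legal
(0,2): no bracket -> illegal
(0,3): flips 1 -> legal
(0,4): no bracket -> illegal
(1,0): no bracket -> illegal
(1,2): flips 2 -> legal
(2,0): no bracket -> illegal
(2,4): no bracket -> illegal
(2,5): flips 1 -> legal
(3,1): no bracket -> illegal
(3,4): flips 1 -> legal
(4,2): no bracket -> illegal
(4,3): flips 1 -> legal
(4,4): no bracket -> illegal
B mobility = 6
-- W to move --
(0,3): no bracket -> illegal
(0,4): no bracket -> illegal
(1,0): no bracket -> illegal
(1,2): no bracket -> illegal
(2,0): flips 1 -> legal
(2,4): flips 1 -> legal
(2,5): no bracket -> illegal
(3,0): no bracket -> illegal
(3,1): flips 2 -> legal
(3,4): no bracket -> illegal
(4,1): no bracket -> illegal
(4,2): flips 1 -> legal
(4,3): no bracket -> illegal
W mobility = 4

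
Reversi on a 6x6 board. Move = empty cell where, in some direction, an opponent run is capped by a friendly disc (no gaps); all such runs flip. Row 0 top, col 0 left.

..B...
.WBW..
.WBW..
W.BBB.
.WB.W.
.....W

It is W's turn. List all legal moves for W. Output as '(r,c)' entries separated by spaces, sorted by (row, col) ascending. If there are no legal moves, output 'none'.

(0,1): flips 1 -> legal
(0,3): flips 1 -> legal
(2,4): flips 1 -> legal
(2,5): no bracket -> illegal
(3,1): flips 1 -> legal
(3,5): no bracket -> illegal
(4,3): flips 3 -> legal
(4,5): flips 1 -> legal
(5,1): no bracket -> illegal
(5,2): no bracket -> illegal
(5,3): no bracket -> illegal

Answer: (0,1) (0,3) (2,4) (3,1) (4,3) (4,5)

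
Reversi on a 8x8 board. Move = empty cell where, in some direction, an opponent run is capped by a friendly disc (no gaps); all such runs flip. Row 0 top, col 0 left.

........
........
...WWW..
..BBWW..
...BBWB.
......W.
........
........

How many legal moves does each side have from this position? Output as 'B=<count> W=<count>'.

-- B to move --
(1,2): no bracket -> illegal
(1,3): flips 3 -> legal
(1,4): flips 3 -> legal
(1,5): flips 1 -> legal
(1,6): flips 2 -> legal
(2,2): no bracket -> illegal
(2,6): flips 1 -> legal
(3,6): flips 2 -> legal
(4,7): no bracket -> illegal
(5,4): no bracket -> illegal
(5,5): no bracket -> illegal
(5,7): no bracket -> illegal
(6,5): no bracket -> illegal
(6,6): flips 1 -> legal
(6,7): no bracket -> illegal
B mobility = 7
-- W to move --
(2,1): no bracket -> illegal
(2,2): no bracket -> illegal
(3,1): flips 2 -> legal
(3,6): flips 1 -> legal
(3,7): no bracket -> illegal
(4,1): flips 1 -> legal
(4,2): flips 3 -> legal
(4,7): flips 1 -> legal
(5,2): flips 1 -> legal
(5,3): flips 3 -> legal
(5,4): flips 1 -> legal
(5,5): no bracket -> illegal
(5,7): flips 1 -> legal
W mobility = 9

Answer: B=7 W=9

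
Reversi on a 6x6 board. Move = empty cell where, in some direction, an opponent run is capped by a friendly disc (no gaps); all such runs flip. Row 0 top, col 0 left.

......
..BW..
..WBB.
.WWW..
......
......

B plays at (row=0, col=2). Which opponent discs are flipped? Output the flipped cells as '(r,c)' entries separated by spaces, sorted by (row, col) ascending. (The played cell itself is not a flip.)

Answer: (1,3)

Derivation:
Dir NW: edge -> no flip
Dir N: edge -> no flip
Dir NE: edge -> no flip
Dir W: first cell '.' (not opp) -> no flip
Dir E: first cell '.' (not opp) -> no flip
Dir SW: first cell '.' (not opp) -> no flip
Dir S: first cell 'B' (not opp) -> no flip
Dir SE: opp run (1,3) capped by B -> flip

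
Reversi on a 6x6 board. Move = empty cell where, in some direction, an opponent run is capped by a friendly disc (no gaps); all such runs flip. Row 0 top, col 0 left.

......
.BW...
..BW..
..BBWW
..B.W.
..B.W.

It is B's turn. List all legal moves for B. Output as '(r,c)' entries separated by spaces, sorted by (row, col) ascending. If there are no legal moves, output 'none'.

(0,1): no bracket -> illegal
(0,2): flips 1 -> legal
(0,3): no bracket -> illegal
(1,3): flips 2 -> legal
(1,4): flips 1 -> legal
(2,1): no bracket -> illegal
(2,4): flips 1 -> legal
(2,5): no bracket -> illegal
(4,3): no bracket -> illegal
(4,5): no bracket -> illegal
(5,3): no bracket -> illegal
(5,5): flips 1 -> legal

Answer: (0,2) (1,3) (1,4) (2,4) (5,5)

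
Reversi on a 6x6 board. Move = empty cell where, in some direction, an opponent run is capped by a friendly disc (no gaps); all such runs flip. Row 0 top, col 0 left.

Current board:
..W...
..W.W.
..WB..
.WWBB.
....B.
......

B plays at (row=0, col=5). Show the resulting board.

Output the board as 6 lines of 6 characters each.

Answer: ..W..B
..W.B.
..WB..
.WWBB.
....B.
......

Derivation:
Place B at (0,5); scan 8 dirs for brackets.
Dir NW: edge -> no flip
Dir N: edge -> no flip
Dir NE: edge -> no flip
Dir W: first cell '.' (not opp) -> no flip
Dir E: edge -> no flip
Dir SW: opp run (1,4) capped by B -> flip
Dir S: first cell '.' (not opp) -> no flip
Dir SE: edge -> no flip
All flips: (1,4)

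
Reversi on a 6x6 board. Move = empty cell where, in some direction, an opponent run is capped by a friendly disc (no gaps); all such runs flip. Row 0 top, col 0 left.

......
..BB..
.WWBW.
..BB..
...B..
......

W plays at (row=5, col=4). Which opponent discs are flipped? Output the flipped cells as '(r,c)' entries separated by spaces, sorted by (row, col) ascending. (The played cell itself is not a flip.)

Answer: (3,2) (4,3)

Derivation:
Dir NW: opp run (4,3) (3,2) capped by W -> flip
Dir N: first cell '.' (not opp) -> no flip
Dir NE: first cell '.' (not opp) -> no flip
Dir W: first cell '.' (not opp) -> no flip
Dir E: first cell '.' (not opp) -> no flip
Dir SW: edge -> no flip
Dir S: edge -> no flip
Dir SE: edge -> no flip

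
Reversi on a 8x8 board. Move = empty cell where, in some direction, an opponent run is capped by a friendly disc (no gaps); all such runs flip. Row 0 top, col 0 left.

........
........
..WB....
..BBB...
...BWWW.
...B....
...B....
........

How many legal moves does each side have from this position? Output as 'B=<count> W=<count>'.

Answer: B=8 W=4

Derivation:
-- B to move --
(1,1): flips 1 -> legal
(1,2): flips 1 -> legal
(1,3): no bracket -> illegal
(2,1): flips 1 -> legal
(3,1): no bracket -> illegal
(3,5): flips 1 -> legal
(3,6): no bracket -> illegal
(3,7): no bracket -> illegal
(4,7): flips 3 -> legal
(5,4): flips 1 -> legal
(5,5): flips 1 -> legal
(5,6): flips 1 -> legal
(5,7): no bracket -> illegal
B mobility = 8
-- W to move --
(1,2): flips 2 -> legal
(1,3): no bracket -> illegal
(1,4): no bracket -> illegal
(2,1): no bracket -> illegal
(2,4): flips 2 -> legal
(2,5): no bracket -> illegal
(3,1): no bracket -> illegal
(3,5): no bracket -> illegal
(4,1): no bracket -> illegal
(4,2): flips 2 -> legal
(5,2): no bracket -> illegal
(5,4): no bracket -> illegal
(6,2): flips 1 -> legal
(6,4): no bracket -> illegal
(7,2): no bracket -> illegal
(7,3): no bracket -> illegal
(7,4): no bracket -> illegal
W mobility = 4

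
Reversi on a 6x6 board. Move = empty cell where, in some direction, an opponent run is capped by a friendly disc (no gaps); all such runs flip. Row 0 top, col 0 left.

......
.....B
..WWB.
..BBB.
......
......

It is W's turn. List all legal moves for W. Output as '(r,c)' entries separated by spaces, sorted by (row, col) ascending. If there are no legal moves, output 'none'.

(0,4): no bracket -> illegal
(0,5): no bracket -> illegal
(1,3): no bracket -> illegal
(1,4): no bracket -> illegal
(2,1): no bracket -> illegal
(2,5): flips 1 -> legal
(3,1): no bracket -> illegal
(3,5): no bracket -> illegal
(4,1): flips 1 -> legal
(4,2): flips 1 -> legal
(4,3): flips 1 -> legal
(4,4): flips 1 -> legal
(4,5): flips 1 -> legal

Answer: (2,5) (4,1) (4,2) (4,3) (4,4) (4,5)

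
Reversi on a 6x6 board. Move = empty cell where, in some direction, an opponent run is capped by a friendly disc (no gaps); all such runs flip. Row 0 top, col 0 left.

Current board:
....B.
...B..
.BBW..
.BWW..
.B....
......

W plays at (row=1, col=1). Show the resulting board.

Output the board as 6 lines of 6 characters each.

Place W at (1,1); scan 8 dirs for brackets.
Dir NW: first cell '.' (not opp) -> no flip
Dir N: first cell '.' (not opp) -> no flip
Dir NE: first cell '.' (not opp) -> no flip
Dir W: first cell '.' (not opp) -> no flip
Dir E: first cell '.' (not opp) -> no flip
Dir SW: first cell '.' (not opp) -> no flip
Dir S: opp run (2,1) (3,1) (4,1), next='.' -> no flip
Dir SE: opp run (2,2) capped by W -> flip
All flips: (2,2)

Answer: ....B.
.W.B..
.BWW..
.BWW..
.B....
......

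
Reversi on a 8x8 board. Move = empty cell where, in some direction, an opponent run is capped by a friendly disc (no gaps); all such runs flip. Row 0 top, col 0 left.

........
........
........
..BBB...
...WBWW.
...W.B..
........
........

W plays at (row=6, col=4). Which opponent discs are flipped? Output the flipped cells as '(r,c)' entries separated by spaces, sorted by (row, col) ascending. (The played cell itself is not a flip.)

Answer: (5,5)

Derivation:
Dir NW: first cell 'W' (not opp) -> no flip
Dir N: first cell '.' (not opp) -> no flip
Dir NE: opp run (5,5) capped by W -> flip
Dir W: first cell '.' (not opp) -> no flip
Dir E: first cell '.' (not opp) -> no flip
Dir SW: first cell '.' (not opp) -> no flip
Dir S: first cell '.' (not opp) -> no flip
Dir SE: first cell '.' (not opp) -> no flip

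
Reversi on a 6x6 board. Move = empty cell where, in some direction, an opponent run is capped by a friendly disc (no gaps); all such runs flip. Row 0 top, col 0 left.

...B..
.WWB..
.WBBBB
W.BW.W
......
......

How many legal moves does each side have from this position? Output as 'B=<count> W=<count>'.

-- B to move --
(0,0): flips 1 -> legal
(0,1): flips 1 -> legal
(0,2): flips 1 -> legal
(1,0): flips 3 -> legal
(2,0): flips 1 -> legal
(3,1): no bracket -> illegal
(3,4): flips 1 -> legal
(4,0): no bracket -> illegal
(4,1): no bracket -> illegal
(4,2): flips 1 -> legal
(4,3): flips 1 -> legal
(4,4): flips 1 -> legal
(4,5): flips 1 -> legal
B mobility = 10
-- W to move --
(0,2): flips 2 -> legal
(0,4): no bracket -> illegal
(1,4): flips 1 -> legal
(1,5): flips 2 -> legal
(3,1): flips 1 -> legal
(3,4): flips 1 -> legal
(4,1): no bracket -> illegal
(4,2): flips 2 -> legal
(4,3): flips 1 -> legal
W mobility = 7

Answer: B=10 W=7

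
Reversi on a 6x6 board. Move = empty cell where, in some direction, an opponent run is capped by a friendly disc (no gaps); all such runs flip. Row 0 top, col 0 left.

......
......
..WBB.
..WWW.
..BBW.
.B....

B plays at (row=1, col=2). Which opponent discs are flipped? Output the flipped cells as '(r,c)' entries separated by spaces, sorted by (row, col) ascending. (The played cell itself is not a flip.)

Answer: (2,2) (3,2)

Derivation:
Dir NW: first cell '.' (not opp) -> no flip
Dir N: first cell '.' (not opp) -> no flip
Dir NE: first cell '.' (not opp) -> no flip
Dir W: first cell '.' (not opp) -> no flip
Dir E: first cell '.' (not opp) -> no flip
Dir SW: first cell '.' (not opp) -> no flip
Dir S: opp run (2,2) (3,2) capped by B -> flip
Dir SE: first cell 'B' (not opp) -> no flip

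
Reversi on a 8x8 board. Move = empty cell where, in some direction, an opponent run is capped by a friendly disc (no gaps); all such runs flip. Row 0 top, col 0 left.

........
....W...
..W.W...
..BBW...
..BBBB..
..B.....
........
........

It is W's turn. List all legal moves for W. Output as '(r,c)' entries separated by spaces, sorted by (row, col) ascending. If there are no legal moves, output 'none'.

Answer: (3,1) (5,1) (5,4) (5,5) (5,6) (6,1) (6,2)

Derivation:
(2,1): no bracket -> illegal
(2,3): no bracket -> illegal
(3,1): flips 2 -> legal
(3,5): no bracket -> illegal
(3,6): no bracket -> illegal
(4,1): no bracket -> illegal
(4,6): no bracket -> illegal
(5,1): flips 2 -> legal
(5,3): no bracket -> illegal
(5,4): flips 1 -> legal
(5,5): flips 2 -> legal
(5,6): flips 1 -> legal
(6,1): flips 2 -> legal
(6,2): flips 3 -> legal
(6,3): no bracket -> illegal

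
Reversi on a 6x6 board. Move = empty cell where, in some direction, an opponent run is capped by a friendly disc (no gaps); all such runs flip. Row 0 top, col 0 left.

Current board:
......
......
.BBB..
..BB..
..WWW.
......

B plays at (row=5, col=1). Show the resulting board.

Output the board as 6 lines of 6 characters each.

Place B at (5,1); scan 8 dirs for brackets.
Dir NW: first cell '.' (not opp) -> no flip
Dir N: first cell '.' (not opp) -> no flip
Dir NE: opp run (4,2) capped by B -> flip
Dir W: first cell '.' (not opp) -> no flip
Dir E: first cell '.' (not opp) -> no flip
Dir SW: edge -> no flip
Dir S: edge -> no flip
Dir SE: edge -> no flip
All flips: (4,2)

Answer: ......
......
.BBB..
..BB..
..BWW.
.B....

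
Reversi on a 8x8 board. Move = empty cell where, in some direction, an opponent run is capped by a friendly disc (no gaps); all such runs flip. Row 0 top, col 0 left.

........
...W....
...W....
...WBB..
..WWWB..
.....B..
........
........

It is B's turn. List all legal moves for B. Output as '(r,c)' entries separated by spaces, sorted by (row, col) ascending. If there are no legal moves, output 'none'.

(0,2): no bracket -> illegal
(0,3): no bracket -> illegal
(0,4): no bracket -> illegal
(1,2): flips 1 -> legal
(1,4): no bracket -> illegal
(2,2): flips 2 -> legal
(2,4): no bracket -> illegal
(3,1): no bracket -> illegal
(3,2): flips 1 -> legal
(4,1): flips 3 -> legal
(5,1): no bracket -> illegal
(5,2): flips 1 -> legal
(5,3): flips 1 -> legal
(5,4): flips 1 -> legal

Answer: (1,2) (2,2) (3,2) (4,1) (5,2) (5,3) (5,4)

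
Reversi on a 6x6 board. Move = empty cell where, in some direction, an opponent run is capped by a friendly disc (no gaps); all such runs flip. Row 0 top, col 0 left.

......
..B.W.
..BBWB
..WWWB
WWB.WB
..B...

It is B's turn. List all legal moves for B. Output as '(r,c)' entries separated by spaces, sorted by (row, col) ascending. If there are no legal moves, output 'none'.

(0,3): flips 1 -> legal
(0,4): no bracket -> illegal
(0,5): flips 1 -> legal
(1,3): flips 1 -> legal
(1,5): flips 2 -> legal
(2,1): no bracket -> illegal
(3,0): flips 1 -> legal
(3,1): flips 3 -> legal
(4,3): flips 3 -> legal
(5,0): flips 2 -> legal
(5,1): no bracket -> illegal
(5,3): flips 1 -> legal
(5,4): no bracket -> illegal
(5,5): flips 2 -> legal

Answer: (0,3) (0,5) (1,3) (1,5) (3,0) (3,1) (4,3) (5,0) (5,3) (5,5)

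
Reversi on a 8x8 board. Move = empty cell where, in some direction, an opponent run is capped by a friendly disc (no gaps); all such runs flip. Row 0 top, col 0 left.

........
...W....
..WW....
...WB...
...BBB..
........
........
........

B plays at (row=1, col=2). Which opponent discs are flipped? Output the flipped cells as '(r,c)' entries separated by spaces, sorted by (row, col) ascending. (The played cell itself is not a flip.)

Dir NW: first cell '.' (not opp) -> no flip
Dir N: first cell '.' (not opp) -> no flip
Dir NE: first cell '.' (not opp) -> no flip
Dir W: first cell '.' (not opp) -> no flip
Dir E: opp run (1,3), next='.' -> no flip
Dir SW: first cell '.' (not opp) -> no flip
Dir S: opp run (2,2), next='.' -> no flip
Dir SE: opp run (2,3) capped by B -> flip

Answer: (2,3)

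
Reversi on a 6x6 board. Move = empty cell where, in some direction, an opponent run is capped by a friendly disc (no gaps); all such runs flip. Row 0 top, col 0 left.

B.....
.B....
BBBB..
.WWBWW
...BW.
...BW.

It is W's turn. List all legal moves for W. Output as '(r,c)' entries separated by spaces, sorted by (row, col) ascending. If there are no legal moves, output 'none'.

(0,1): flips 2 -> legal
(0,2): no bracket -> illegal
(1,0): flips 1 -> legal
(1,2): flips 2 -> legal
(1,3): flips 1 -> legal
(1,4): flips 1 -> legal
(2,4): no bracket -> illegal
(3,0): no bracket -> illegal
(4,2): flips 1 -> legal
(5,2): flips 2 -> legal

Answer: (0,1) (1,0) (1,2) (1,3) (1,4) (4,2) (5,2)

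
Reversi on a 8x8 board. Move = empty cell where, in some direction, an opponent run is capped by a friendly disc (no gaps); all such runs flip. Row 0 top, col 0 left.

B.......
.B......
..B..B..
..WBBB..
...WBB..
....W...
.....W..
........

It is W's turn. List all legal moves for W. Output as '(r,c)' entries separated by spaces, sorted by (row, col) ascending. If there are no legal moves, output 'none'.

(0,1): no bracket -> illegal
(0,2): no bracket -> illegal
(1,0): no bracket -> illegal
(1,2): flips 1 -> legal
(1,3): no bracket -> illegal
(1,4): no bracket -> illegal
(1,5): no bracket -> illegal
(1,6): flips 2 -> legal
(2,0): no bracket -> illegal
(2,1): no bracket -> illegal
(2,3): flips 1 -> legal
(2,4): flips 2 -> legal
(2,6): no bracket -> illegal
(3,1): no bracket -> illegal
(3,6): flips 4 -> legal
(4,2): no bracket -> illegal
(4,6): flips 2 -> legal
(5,3): no bracket -> illegal
(5,5): no bracket -> illegal
(5,6): no bracket -> illegal

Answer: (1,2) (1,6) (2,3) (2,4) (3,6) (4,6)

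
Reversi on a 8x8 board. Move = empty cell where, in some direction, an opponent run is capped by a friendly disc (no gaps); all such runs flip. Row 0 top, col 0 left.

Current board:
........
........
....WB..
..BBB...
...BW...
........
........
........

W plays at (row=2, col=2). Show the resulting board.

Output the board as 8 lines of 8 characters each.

Answer: ........
........
..W.WB..
..BWB...
...BW...
........
........
........

Derivation:
Place W at (2,2); scan 8 dirs for brackets.
Dir NW: first cell '.' (not opp) -> no flip
Dir N: first cell '.' (not opp) -> no flip
Dir NE: first cell '.' (not opp) -> no flip
Dir W: first cell '.' (not opp) -> no flip
Dir E: first cell '.' (not opp) -> no flip
Dir SW: first cell '.' (not opp) -> no flip
Dir S: opp run (3,2), next='.' -> no flip
Dir SE: opp run (3,3) capped by W -> flip
All flips: (3,3)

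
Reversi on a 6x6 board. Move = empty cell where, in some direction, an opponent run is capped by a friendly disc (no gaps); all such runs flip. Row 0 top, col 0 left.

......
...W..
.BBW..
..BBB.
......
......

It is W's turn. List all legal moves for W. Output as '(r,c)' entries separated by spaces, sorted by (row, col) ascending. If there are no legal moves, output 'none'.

(1,0): no bracket -> illegal
(1,1): no bracket -> illegal
(1,2): no bracket -> illegal
(2,0): flips 2 -> legal
(2,4): no bracket -> illegal
(2,5): no bracket -> illegal
(3,0): no bracket -> illegal
(3,1): flips 1 -> legal
(3,5): no bracket -> illegal
(4,1): flips 1 -> legal
(4,2): no bracket -> illegal
(4,3): flips 1 -> legal
(4,4): no bracket -> illegal
(4,5): flips 1 -> legal

Answer: (2,0) (3,1) (4,1) (4,3) (4,5)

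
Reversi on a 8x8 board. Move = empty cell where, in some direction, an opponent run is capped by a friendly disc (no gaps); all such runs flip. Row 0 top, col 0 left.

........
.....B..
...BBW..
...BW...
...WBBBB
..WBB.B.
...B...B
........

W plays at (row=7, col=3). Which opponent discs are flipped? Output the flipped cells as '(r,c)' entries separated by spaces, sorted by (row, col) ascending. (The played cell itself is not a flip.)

Answer: (5,3) (6,3)

Derivation:
Dir NW: first cell '.' (not opp) -> no flip
Dir N: opp run (6,3) (5,3) capped by W -> flip
Dir NE: first cell '.' (not opp) -> no flip
Dir W: first cell '.' (not opp) -> no flip
Dir E: first cell '.' (not opp) -> no flip
Dir SW: edge -> no flip
Dir S: edge -> no flip
Dir SE: edge -> no flip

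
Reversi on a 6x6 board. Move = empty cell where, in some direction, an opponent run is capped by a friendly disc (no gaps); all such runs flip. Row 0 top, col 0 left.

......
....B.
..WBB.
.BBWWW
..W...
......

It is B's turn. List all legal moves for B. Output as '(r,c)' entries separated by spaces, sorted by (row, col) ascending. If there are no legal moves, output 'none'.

(1,1): no bracket -> illegal
(1,2): flips 1 -> legal
(1,3): flips 1 -> legal
(2,1): flips 1 -> legal
(2,5): no bracket -> illegal
(4,1): no bracket -> illegal
(4,3): flips 1 -> legal
(4,4): flips 1 -> legal
(4,5): flips 1 -> legal
(5,1): flips 2 -> legal
(5,2): flips 1 -> legal
(5,3): flips 1 -> legal

Answer: (1,2) (1,3) (2,1) (4,3) (4,4) (4,5) (5,1) (5,2) (5,3)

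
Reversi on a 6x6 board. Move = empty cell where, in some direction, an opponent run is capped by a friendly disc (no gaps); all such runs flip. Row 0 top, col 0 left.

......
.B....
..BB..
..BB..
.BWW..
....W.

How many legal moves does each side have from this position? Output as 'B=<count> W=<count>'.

Answer: B=4 W=5

Derivation:
-- B to move --
(3,1): no bracket -> illegal
(3,4): no bracket -> illegal
(4,4): flips 2 -> legal
(4,5): no bracket -> illegal
(5,1): flips 1 -> legal
(5,2): flips 1 -> legal
(5,3): flips 1 -> legal
(5,5): no bracket -> illegal
B mobility = 4
-- W to move --
(0,0): no bracket -> illegal
(0,1): no bracket -> illegal
(0,2): no bracket -> illegal
(1,0): no bracket -> illegal
(1,2): flips 2 -> legal
(1,3): flips 2 -> legal
(1,4): no bracket -> illegal
(2,0): no bracket -> illegal
(2,1): flips 1 -> legal
(2,4): flips 1 -> legal
(3,0): no bracket -> illegal
(3,1): no bracket -> illegal
(3,4): no bracket -> illegal
(4,0): flips 1 -> legal
(4,4): no bracket -> illegal
(5,0): no bracket -> illegal
(5,1): no bracket -> illegal
(5,2): no bracket -> illegal
W mobility = 5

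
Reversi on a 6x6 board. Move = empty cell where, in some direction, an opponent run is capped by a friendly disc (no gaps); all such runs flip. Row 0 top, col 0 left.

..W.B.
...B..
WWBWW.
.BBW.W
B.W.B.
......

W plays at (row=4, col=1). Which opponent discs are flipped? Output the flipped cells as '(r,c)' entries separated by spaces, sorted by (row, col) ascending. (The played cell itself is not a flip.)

Dir NW: first cell '.' (not opp) -> no flip
Dir N: opp run (3,1) capped by W -> flip
Dir NE: opp run (3,2) capped by W -> flip
Dir W: opp run (4,0), next=edge -> no flip
Dir E: first cell 'W' (not opp) -> no flip
Dir SW: first cell '.' (not opp) -> no flip
Dir S: first cell '.' (not opp) -> no flip
Dir SE: first cell '.' (not opp) -> no flip

Answer: (3,1) (3,2)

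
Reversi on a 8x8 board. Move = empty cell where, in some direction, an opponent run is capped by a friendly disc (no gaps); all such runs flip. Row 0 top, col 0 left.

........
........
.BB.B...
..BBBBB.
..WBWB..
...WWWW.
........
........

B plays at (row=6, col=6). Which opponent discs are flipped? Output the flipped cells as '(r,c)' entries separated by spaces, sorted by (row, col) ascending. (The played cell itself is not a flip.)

Dir NW: opp run (5,5) (4,4) capped by B -> flip
Dir N: opp run (5,6), next='.' -> no flip
Dir NE: first cell '.' (not opp) -> no flip
Dir W: first cell '.' (not opp) -> no flip
Dir E: first cell '.' (not opp) -> no flip
Dir SW: first cell '.' (not opp) -> no flip
Dir S: first cell '.' (not opp) -> no flip
Dir SE: first cell '.' (not opp) -> no flip

Answer: (4,4) (5,5)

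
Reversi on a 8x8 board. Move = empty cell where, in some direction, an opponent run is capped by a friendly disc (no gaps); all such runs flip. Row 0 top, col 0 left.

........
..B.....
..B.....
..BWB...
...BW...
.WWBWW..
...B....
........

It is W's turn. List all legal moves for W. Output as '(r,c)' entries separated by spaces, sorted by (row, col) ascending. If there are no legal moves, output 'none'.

Answer: (1,1) (2,1) (2,4) (2,5) (3,1) (3,5) (4,2) (6,2) (7,2) (7,3) (7,4)

Derivation:
(0,1): no bracket -> illegal
(0,2): no bracket -> illegal
(0,3): no bracket -> illegal
(1,1): flips 1 -> legal
(1,3): no bracket -> illegal
(2,1): flips 2 -> legal
(2,3): no bracket -> illegal
(2,4): flips 1 -> legal
(2,5): flips 2 -> legal
(3,1): flips 1 -> legal
(3,5): flips 1 -> legal
(4,1): no bracket -> illegal
(4,2): flips 1 -> legal
(4,5): no bracket -> illegal
(6,2): flips 1 -> legal
(6,4): no bracket -> illegal
(7,2): flips 1 -> legal
(7,3): flips 3 -> legal
(7,4): flips 1 -> legal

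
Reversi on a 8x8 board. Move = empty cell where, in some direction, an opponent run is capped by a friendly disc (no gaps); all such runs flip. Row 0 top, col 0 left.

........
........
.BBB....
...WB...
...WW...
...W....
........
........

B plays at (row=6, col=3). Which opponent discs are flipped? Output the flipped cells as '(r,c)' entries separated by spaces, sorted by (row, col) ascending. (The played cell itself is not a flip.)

Dir NW: first cell '.' (not opp) -> no flip
Dir N: opp run (5,3) (4,3) (3,3) capped by B -> flip
Dir NE: first cell '.' (not opp) -> no flip
Dir W: first cell '.' (not opp) -> no flip
Dir E: first cell '.' (not opp) -> no flip
Dir SW: first cell '.' (not opp) -> no flip
Dir S: first cell '.' (not opp) -> no flip
Dir SE: first cell '.' (not opp) -> no flip

Answer: (3,3) (4,3) (5,3)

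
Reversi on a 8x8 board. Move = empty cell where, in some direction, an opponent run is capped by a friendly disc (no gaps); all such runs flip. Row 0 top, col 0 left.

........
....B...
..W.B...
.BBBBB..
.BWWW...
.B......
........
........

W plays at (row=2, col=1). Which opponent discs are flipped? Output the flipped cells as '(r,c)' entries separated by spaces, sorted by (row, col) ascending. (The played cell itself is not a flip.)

Answer: (3,2)

Derivation:
Dir NW: first cell '.' (not opp) -> no flip
Dir N: first cell '.' (not opp) -> no flip
Dir NE: first cell '.' (not opp) -> no flip
Dir W: first cell '.' (not opp) -> no flip
Dir E: first cell 'W' (not opp) -> no flip
Dir SW: first cell '.' (not opp) -> no flip
Dir S: opp run (3,1) (4,1) (5,1), next='.' -> no flip
Dir SE: opp run (3,2) capped by W -> flip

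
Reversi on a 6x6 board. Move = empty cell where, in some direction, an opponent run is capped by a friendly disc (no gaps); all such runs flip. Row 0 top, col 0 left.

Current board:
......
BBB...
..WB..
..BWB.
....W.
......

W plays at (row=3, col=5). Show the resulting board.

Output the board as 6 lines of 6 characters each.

Place W at (3,5); scan 8 dirs for brackets.
Dir NW: first cell '.' (not opp) -> no flip
Dir N: first cell '.' (not opp) -> no flip
Dir NE: edge -> no flip
Dir W: opp run (3,4) capped by W -> flip
Dir E: edge -> no flip
Dir SW: first cell 'W' (not opp) -> no flip
Dir S: first cell '.' (not opp) -> no flip
Dir SE: edge -> no flip
All flips: (3,4)

Answer: ......
BBB...
..WB..
..BWWW
....W.
......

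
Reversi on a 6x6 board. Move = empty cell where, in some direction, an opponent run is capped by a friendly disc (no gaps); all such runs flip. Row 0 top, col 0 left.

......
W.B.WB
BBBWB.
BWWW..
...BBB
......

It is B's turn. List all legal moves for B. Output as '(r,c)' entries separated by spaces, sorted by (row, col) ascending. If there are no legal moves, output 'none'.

Answer: (0,0) (0,4) (1,3) (3,4) (4,0) (4,1) (4,2)

Derivation:
(0,0): flips 1 -> legal
(0,1): no bracket -> illegal
(0,3): no bracket -> illegal
(0,4): flips 1 -> legal
(0,5): no bracket -> illegal
(1,1): no bracket -> illegal
(1,3): flips 3 -> legal
(2,5): no bracket -> illegal
(3,4): flips 4 -> legal
(4,0): flips 1 -> legal
(4,1): flips 1 -> legal
(4,2): flips 3 -> legal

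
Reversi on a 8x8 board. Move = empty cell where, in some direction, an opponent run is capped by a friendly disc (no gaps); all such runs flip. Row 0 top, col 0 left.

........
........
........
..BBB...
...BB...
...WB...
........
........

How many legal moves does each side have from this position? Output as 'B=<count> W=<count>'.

Answer: B=3 W=3

Derivation:
-- B to move --
(4,2): no bracket -> illegal
(5,2): flips 1 -> legal
(6,2): flips 1 -> legal
(6,3): flips 1 -> legal
(6,4): no bracket -> illegal
B mobility = 3
-- W to move --
(2,1): no bracket -> illegal
(2,2): no bracket -> illegal
(2,3): flips 2 -> legal
(2,4): no bracket -> illegal
(2,5): no bracket -> illegal
(3,1): no bracket -> illegal
(3,5): flips 1 -> legal
(4,1): no bracket -> illegal
(4,2): no bracket -> illegal
(4,5): no bracket -> illegal
(5,2): no bracket -> illegal
(5,5): flips 1 -> legal
(6,3): no bracket -> illegal
(6,4): no bracket -> illegal
(6,5): no bracket -> illegal
W mobility = 3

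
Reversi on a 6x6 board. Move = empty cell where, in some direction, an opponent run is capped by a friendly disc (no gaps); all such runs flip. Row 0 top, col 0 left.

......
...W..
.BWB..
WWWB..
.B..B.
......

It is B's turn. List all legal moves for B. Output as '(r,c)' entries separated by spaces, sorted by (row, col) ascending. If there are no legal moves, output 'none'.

(0,2): no bracket -> illegal
(0,3): flips 1 -> legal
(0,4): no bracket -> illegal
(1,1): flips 1 -> legal
(1,2): no bracket -> illegal
(1,4): no bracket -> illegal
(2,0): no bracket -> illegal
(2,4): no bracket -> illegal
(4,0): no bracket -> illegal
(4,2): no bracket -> illegal
(4,3): flips 1 -> legal

Answer: (0,3) (1,1) (4,3)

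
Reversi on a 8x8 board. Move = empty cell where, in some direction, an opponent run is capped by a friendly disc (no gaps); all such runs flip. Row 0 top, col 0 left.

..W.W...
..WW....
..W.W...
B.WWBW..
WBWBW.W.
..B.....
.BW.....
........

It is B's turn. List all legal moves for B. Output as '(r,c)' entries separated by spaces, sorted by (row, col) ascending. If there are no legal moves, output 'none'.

Answer: (1,4) (2,1) (2,3) (3,1) (3,6) (4,5) (5,0) (5,4) (6,3) (7,2)

Derivation:
(0,1): no bracket -> illegal
(0,3): no bracket -> illegal
(0,5): no bracket -> illegal
(1,1): no bracket -> illegal
(1,4): flips 1 -> legal
(1,5): no bracket -> illegal
(2,1): flips 1 -> legal
(2,3): flips 2 -> legal
(2,5): no bracket -> illegal
(2,6): no bracket -> illegal
(3,1): flips 2 -> legal
(3,6): flips 1 -> legal
(3,7): no bracket -> illegal
(4,5): flips 1 -> legal
(4,7): no bracket -> illegal
(5,0): flips 1 -> legal
(5,1): no bracket -> illegal
(5,3): no bracket -> illegal
(5,4): flips 1 -> legal
(5,5): no bracket -> illegal
(5,6): no bracket -> illegal
(5,7): no bracket -> illegal
(6,3): flips 1 -> legal
(7,1): no bracket -> illegal
(7,2): flips 1 -> legal
(7,3): no bracket -> illegal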